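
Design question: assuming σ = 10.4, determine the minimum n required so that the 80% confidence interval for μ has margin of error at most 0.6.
n ≥ 494

For margin E ≤ 0.6:
n ≥ (z* · σ / E)²
n ≥ (1.282 · 10.4 / 0.6)²
n ≥ 493.79

Minimum n = 494 (rounding up)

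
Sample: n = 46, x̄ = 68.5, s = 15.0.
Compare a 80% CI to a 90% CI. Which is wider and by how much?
90% CI is wider by 1.68

df = 45
80% CI: t* = 1.301, (65.62, 71.38), width = 2 · t* · s/√n = 5.75
90% CI: t* = 1.679, (64.79, 72.21), width = 2 · t* · s/√n = 7.43

The 90% CI is wider by 7.43 - 5.75 = 1.68.
Higher confidence requires a wider interval.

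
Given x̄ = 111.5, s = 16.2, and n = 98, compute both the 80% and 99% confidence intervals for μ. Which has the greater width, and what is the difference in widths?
99% CI is wider by 4.38

df = 97
80% CI: t* = 1.290, (109.39, 113.61), width = 2 · t* · s/√n = 4.22
99% CI: t* = 2.627, (107.20, 115.80), width = 2 · t* · s/√n = 8.60

The 99% CI is wider by 8.60 - 4.22 = 4.38.
Higher confidence requires a wider interval.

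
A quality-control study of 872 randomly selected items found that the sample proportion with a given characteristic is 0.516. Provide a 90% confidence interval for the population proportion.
(0.488, 0.544)

Proportion CI:
SE = √(p̂(1-p̂)/n) = √(0.516 · 0.484 / 872) = 0.01692

z* = 1.645
Margin = z* · SE = 1.645 · 0.01692 = 0.0278

CI: 0.516 ± 0.0278 = (0.488, 0.544)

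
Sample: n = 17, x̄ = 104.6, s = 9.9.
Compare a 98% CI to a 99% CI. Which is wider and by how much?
99% CI is wider by 1.63

df = 16
98% CI: t* = 2.583, (98.40, 110.80), width = 2 · t* · s/√n = 12.40
99% CI: t* = 2.921, (97.59, 111.61), width = 2 · t* · s/√n = 14.03

The 99% CI is wider by 14.03 - 12.40 = 1.63.
Higher confidence requires a wider interval.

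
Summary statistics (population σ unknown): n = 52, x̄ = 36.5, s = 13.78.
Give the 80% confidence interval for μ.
(34.02, 38.98)

t-interval (σ unknown):
df = n - 1 = 51
t* = 1.298 for 80% confidence

Margin of error = t* · s/√n = 1.298 · 13.78/√52 = 2.48

CI: (34.02, 38.98)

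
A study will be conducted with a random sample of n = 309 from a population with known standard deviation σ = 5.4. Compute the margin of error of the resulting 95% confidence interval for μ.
Margin of error = 0.60

Margin of error = z* · σ/√n
= 1.960 · 5.4/√309
= 1.960 · 5.4/17.5784
= 0.60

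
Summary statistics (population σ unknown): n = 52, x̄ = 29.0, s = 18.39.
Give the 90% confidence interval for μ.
(24.73, 33.27)

t-interval (σ unknown):
df = n - 1 = 51
t* = 1.675 for 90% confidence

Margin of error = t* · s/√n = 1.675 · 18.39/√52 = 4.27

CI: (24.73, 33.27)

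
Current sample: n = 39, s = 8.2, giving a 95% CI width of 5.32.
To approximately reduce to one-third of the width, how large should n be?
n ≈ 351

CI width ∝ 1/√n
To reduce width by factor 3, need √n to grow by 3 → need 3² = 9 times as many samples.

Current: n = 39, width = 5.32
New: n = 351, width ≈ 1.72

Width reduced by factor of 5.32/1.72 = 3.09.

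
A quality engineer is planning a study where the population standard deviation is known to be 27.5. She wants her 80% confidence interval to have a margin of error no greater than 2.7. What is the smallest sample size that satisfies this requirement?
n ≥ 171

For margin E ≤ 2.7:
n ≥ (z* · σ / E)²
n ≥ (1.282 · 27.5 / 2.7)²
n ≥ 170.50

Minimum n = 171 (rounding up)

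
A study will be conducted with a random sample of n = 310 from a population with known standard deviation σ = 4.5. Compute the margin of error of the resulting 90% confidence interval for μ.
Margin of error = 0.42

Margin of error = z* · σ/√n
= 1.645 · 4.5/√310
= 1.645 · 4.5/17.6068
= 0.42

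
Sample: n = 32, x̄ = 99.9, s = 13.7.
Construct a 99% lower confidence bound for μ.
μ ≥ 93.96

Lower bound (one-sided):
t* = 2.453 (one-sided for 99%)
Lower bound = x̄ - t* · s/√n = 99.9 - 2.453 · 13.7/√32 = 93.96

We are 99% confident that μ ≥ 93.96.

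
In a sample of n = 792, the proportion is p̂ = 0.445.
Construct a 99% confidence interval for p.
(0.400, 0.490)

Proportion CI:
SE = √(p̂(1-p̂)/n) = √(0.445 · 0.555 / 792) = 0.01766

z* = 2.576
Margin = z* · SE = 2.576 · 0.01766 = 0.0455

CI: 0.445 ± 0.0455 = (0.400, 0.490)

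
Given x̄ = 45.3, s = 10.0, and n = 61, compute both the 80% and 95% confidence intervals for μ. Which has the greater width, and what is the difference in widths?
95% CI is wider by 1.80

df = 60
80% CI: t* = 1.296, (43.64, 46.96), width = 2 · t* · s/√n = 3.32
95% CI: t* = 2.000, (42.74, 47.86), width = 2 · t* · s/√n = 5.12

The 95% CI is wider by 5.12 - 3.32 = 1.80.
Higher confidence requires a wider interval.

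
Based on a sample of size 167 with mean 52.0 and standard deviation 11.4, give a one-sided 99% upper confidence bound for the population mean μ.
μ ≤ 54.07

Upper bound (one-sided):
t* = 2.349 (one-sided for 99%)
Upper bound = x̄ + t* · s/√n = 52.0 + 2.349 · 11.4/√167 = 54.07

We are 99% confident that μ ≤ 54.07.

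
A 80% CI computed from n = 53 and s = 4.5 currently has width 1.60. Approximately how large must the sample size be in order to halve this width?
n ≈ 212

CI width ∝ 1/√n
To reduce width by factor 2, need √n to grow by 2 → need 2² = 4 times as many samples.

Current: n = 53, width = 1.60
New: n = 212, width ≈ 0.79

Width reduced by factor of 1.60/0.79 = 2.03.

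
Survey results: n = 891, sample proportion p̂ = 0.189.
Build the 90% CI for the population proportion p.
(0.167, 0.211)

Proportion CI:
SE = √(p̂(1-p̂)/n) = √(0.189 · 0.811 / 891) = 0.01312

z* = 1.645
Margin = z* · SE = 1.645 · 0.01312 = 0.0216

CI: 0.189 ± 0.0216 = (0.167, 0.211)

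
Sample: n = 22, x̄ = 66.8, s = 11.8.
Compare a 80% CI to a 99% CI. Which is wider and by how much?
99% CI is wider by 7.58

df = 21
80% CI: t* = 1.323, (63.47, 70.13), width = 2 · t* · s/√n = 6.66
99% CI: t* = 2.831, (59.68, 73.92), width = 2 · t* · s/√n = 14.24

The 99% CI is wider by 14.24 - 6.66 = 7.58.
Higher confidence requires a wider interval.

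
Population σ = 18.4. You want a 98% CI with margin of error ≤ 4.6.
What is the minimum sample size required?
n ≥ 87

For margin E ≤ 4.6:
n ≥ (z* · σ / E)²
n ≥ (2.326 · 18.4 / 4.6)²
n ≥ 86.56

Minimum n = 87 (rounding up)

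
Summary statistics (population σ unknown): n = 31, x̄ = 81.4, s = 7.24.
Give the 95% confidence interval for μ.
(78.74, 84.06)

t-interval (σ unknown):
df = n - 1 = 30
t* = 2.042 for 95% confidence

Margin of error = t* · s/√n = 2.042 · 7.24/√31 = 2.66

CI: (78.74, 84.06)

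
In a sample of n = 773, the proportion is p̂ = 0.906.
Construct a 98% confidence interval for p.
(0.882, 0.930)

Proportion CI:
SE = √(p̂(1-p̂)/n) = √(0.906 · 0.094 / 773) = 0.01050

z* = 2.326
Margin = z* · SE = 2.326 · 0.01050 = 0.0244

CI: 0.906 ± 0.0244 = (0.882, 0.930)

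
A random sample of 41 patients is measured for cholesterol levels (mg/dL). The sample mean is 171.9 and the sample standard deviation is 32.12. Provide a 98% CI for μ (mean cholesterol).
(159.75, 184.05)

t-interval (σ unknown):
df = n - 1 = 40
t* = 2.423 for 98% confidence

Margin of error = t* · s/√n = 2.423 · 32.12/√41 = 12.15

CI: (159.75, 184.05)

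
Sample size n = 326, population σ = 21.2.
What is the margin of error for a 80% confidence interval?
Margin of error = 1.51

Margin of error = z* · σ/√n
= 1.282 · 21.2/√326
= 1.282 · 21.2/18.0555
= 1.51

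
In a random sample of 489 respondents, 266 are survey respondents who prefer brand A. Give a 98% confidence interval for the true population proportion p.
(0.492, 0.596)

Proportion CI:
p̂ = 266/489 = 0.54397
SE = √(p̂(1-p̂)/n) = √(0.54397 · 0.45603 / 489) = 0.02252

z* = 2.326
Margin = z* · SE = 2.326 · 0.02252 = 0.0524

CI: 0.54397 ± 0.0524 = (0.492, 0.596)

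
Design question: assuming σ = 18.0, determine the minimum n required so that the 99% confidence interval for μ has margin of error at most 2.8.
n ≥ 275

For margin E ≤ 2.8:
n ≥ (z* · σ / E)²
n ≥ (2.576 · 18.0 / 2.8)²
n ≥ 274.23

Minimum n = 275 (rounding up)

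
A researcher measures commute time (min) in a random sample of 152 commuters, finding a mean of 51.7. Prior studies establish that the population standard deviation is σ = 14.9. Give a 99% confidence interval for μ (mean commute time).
(48.59, 54.81)

z-interval (σ known):
z* = 2.576 for 99% confidence

Margin of error = z* · σ/√n = 2.576 · 14.9/√152 = 3.11

CI: (51.7 - 3.11, 51.7 + 3.11) = (48.59, 54.81)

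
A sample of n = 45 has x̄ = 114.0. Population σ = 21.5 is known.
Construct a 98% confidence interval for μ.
(106.55, 121.45)

z-interval (σ known):
z* = 2.326 for 98% confidence

Margin of error = z* · σ/√n = 2.326 · 21.5/√45 = 7.45

CI: (114.0 - 7.45, 114.0 + 7.45) = (106.55, 121.45)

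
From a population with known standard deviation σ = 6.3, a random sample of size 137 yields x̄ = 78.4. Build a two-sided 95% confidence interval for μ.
(77.35, 79.45)

z-interval (σ known):
z* = 1.960 for 95% confidence

Margin of error = z* · σ/√n = 1.960 · 6.3/√137 = 1.05

CI: (78.4 - 1.05, 78.4 + 1.05) = (77.35, 79.45)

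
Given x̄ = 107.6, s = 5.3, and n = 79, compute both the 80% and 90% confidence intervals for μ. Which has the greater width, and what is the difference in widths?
90% CI is wider by 0.45

df = 78
80% CI: t* = 1.292, (106.83, 108.37), width = 2 · t* · s/√n = 1.54
90% CI: t* = 1.665, (106.61, 108.59), width = 2 · t* · s/√n = 1.99

The 90% CI is wider by 1.99 - 1.54 = 0.45.
Higher confidence requires a wider interval.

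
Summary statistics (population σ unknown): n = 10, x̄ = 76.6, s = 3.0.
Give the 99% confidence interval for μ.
(73.52, 79.68)

t-interval (σ unknown):
df = n - 1 = 9
t* = 3.250 for 99% confidence

Margin of error = t* · s/√n = 3.250 · 3.0/√10 = 3.08

CI: (73.52, 79.68)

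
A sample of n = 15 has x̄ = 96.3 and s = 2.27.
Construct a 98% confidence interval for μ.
(94.76, 97.84)

t-interval (σ unknown):
df = n - 1 = 14
t* = 2.624 for 98% confidence

Margin of error = t* · s/√n = 2.624 · 2.27/√15 = 1.54

CI: (94.76, 97.84)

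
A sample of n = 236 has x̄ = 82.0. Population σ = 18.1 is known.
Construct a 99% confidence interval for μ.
(78.96, 85.04)

z-interval (σ known):
z* = 2.576 for 99% confidence

Margin of error = z* · σ/√n = 2.576 · 18.1/√236 = 3.04

CI: (82.0 - 3.04, 82.0 + 3.04) = (78.96, 85.04)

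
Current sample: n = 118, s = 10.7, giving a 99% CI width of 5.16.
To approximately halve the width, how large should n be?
n ≈ 472

CI width ∝ 1/√n
To reduce width by factor 2, need √n to grow by 2 → need 2² = 4 times as many samples.

Current: n = 118, width = 5.16
New: n = 472, width ≈ 2.55

Width reduced by factor of 5.16/2.55 = 2.02.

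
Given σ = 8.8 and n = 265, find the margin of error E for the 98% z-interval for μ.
Margin of error = 1.26

Margin of error = z* · σ/√n
= 2.326 · 8.8/√265
= 2.326 · 8.8/16.2788
= 1.26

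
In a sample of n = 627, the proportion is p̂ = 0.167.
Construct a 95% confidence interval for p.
(0.138, 0.196)

Proportion CI:
SE = √(p̂(1-p̂)/n) = √(0.167 · 0.833 / 627) = 0.01490

z* = 1.960
Margin = z* · SE = 1.960 · 0.01490 = 0.0292

CI: 0.167 ± 0.0292 = (0.138, 0.196)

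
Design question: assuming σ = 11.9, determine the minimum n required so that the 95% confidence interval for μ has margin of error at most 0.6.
n ≥ 1512

For margin E ≤ 0.6:
n ≥ (z* · σ / E)²
n ≥ (1.960 · 11.9 / 0.6)²
n ≥ 1511.14

Minimum n = 1512 (rounding up)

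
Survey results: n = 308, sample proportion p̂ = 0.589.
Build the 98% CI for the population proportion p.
(0.524, 0.654)

Proportion CI:
SE = √(p̂(1-p̂)/n) = √(0.589 · 0.411 / 308) = 0.02804

z* = 2.326
Margin = z* · SE = 2.326 · 0.02804 = 0.0652

CI: 0.589 ± 0.0652 = (0.524, 0.654)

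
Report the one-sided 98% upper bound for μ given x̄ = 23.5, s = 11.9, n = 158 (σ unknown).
μ ≤ 25.46

Upper bound (one-sided):
t* = 2.071 (one-sided for 98%)
Upper bound = x̄ + t* · s/√n = 23.5 + 2.071 · 11.9/√158 = 25.46

We are 98% confident that μ ≤ 25.46.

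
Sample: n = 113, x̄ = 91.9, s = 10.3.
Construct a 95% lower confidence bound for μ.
μ ≥ 90.29

Lower bound (one-sided):
t* = 1.659 (one-sided for 95%)
Lower bound = x̄ - t* · s/√n = 91.9 - 1.659 · 10.3/√113 = 90.29

We are 95% confident that μ ≥ 90.29.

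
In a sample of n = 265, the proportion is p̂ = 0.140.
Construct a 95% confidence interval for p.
(0.098, 0.182)

Proportion CI:
SE = √(p̂(1-p̂)/n) = √(0.140 · 0.860 / 265) = 0.02132

z* = 1.960
Margin = z* · SE = 1.960 · 0.02132 = 0.0418

CI: 0.140 ± 0.0418 = (0.098, 0.182)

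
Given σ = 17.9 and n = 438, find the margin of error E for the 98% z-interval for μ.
Margin of error = 1.99

Margin of error = z* · σ/√n
= 2.326 · 17.9/√438
= 2.326 · 17.9/20.9284
= 1.99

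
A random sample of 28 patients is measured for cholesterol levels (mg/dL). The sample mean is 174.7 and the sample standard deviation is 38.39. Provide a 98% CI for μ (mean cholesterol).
(156.76, 192.64)

t-interval (σ unknown):
df = n - 1 = 27
t* = 2.473 for 98% confidence

Margin of error = t* · s/√n = 2.473 · 38.39/√28 = 17.94

CI: (156.76, 192.64)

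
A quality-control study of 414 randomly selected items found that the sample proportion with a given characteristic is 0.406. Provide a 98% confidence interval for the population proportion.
(0.350, 0.462)

Proportion CI:
SE = √(p̂(1-p̂)/n) = √(0.406 · 0.594 / 414) = 0.02414

z* = 2.326
Margin = z* · SE = 2.326 · 0.02414 = 0.0561

CI: 0.406 ± 0.0561 = (0.350, 0.462)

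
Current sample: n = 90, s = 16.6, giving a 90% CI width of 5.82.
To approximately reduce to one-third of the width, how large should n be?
n ≈ 810

CI width ∝ 1/√n
To reduce width by factor 3, need √n to grow by 3 → need 3² = 9 times as many samples.

Current: n = 90, width = 5.82
New: n = 810, width ≈ 1.92

Width reduced by factor of 5.82/1.92 = 3.03.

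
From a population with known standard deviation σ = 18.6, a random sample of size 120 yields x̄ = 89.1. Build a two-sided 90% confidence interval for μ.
(86.31, 91.89)

z-interval (σ known):
z* = 1.645 for 90% confidence

Margin of error = z* · σ/√n = 1.645 · 18.6/√120 = 2.79

CI: (89.1 - 2.79, 89.1 + 2.79) = (86.31, 91.89)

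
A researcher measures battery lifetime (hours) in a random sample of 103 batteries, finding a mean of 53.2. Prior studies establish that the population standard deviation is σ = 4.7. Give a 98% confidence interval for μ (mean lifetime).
(52.12, 54.28)

z-interval (σ known):
z* = 2.326 for 98% confidence

Margin of error = z* · σ/√n = 2.326 · 4.7/√103 = 1.08

CI: (53.2 - 1.08, 53.2 + 1.08) = (52.12, 54.28)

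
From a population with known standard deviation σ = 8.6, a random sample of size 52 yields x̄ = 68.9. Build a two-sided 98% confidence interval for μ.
(66.13, 71.67)

z-interval (σ known):
z* = 2.326 for 98% confidence

Margin of error = z* · σ/√n = 2.326 · 8.6/√52 = 2.77

CI: (68.9 - 2.77, 68.9 + 2.77) = (66.13, 71.67)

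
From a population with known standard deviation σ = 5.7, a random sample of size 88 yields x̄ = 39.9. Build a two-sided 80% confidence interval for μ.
(39.12, 40.68)

z-interval (σ known):
z* = 1.282 for 80% confidence

Margin of error = z* · σ/√n = 1.282 · 5.7/√88 = 0.78

CI: (39.9 - 0.78, 39.9 + 0.78) = (39.12, 40.68)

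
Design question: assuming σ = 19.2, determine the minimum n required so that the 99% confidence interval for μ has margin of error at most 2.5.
n ≥ 392

For margin E ≤ 2.5:
n ≥ (z* · σ / E)²
n ≥ (2.576 · 19.2 / 2.5)²
n ≥ 391.39

Minimum n = 392 (rounding up)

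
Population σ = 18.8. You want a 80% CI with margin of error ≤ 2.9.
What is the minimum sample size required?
n ≥ 70

For margin E ≤ 2.9:
n ≥ (z* · σ / E)²
n ≥ (1.282 · 18.8 / 2.9)²
n ≥ 69.07

Minimum n = 70 (rounding up)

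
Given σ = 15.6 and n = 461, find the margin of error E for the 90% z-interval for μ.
Margin of error = 1.20

Margin of error = z* · σ/√n
= 1.645 · 15.6/√461
= 1.645 · 15.6/21.4709
= 1.20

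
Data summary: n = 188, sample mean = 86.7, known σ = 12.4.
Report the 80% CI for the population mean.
(85.54, 87.86)

z-interval (σ known):
z* = 1.282 for 80% confidence

Margin of error = z* · σ/√n = 1.282 · 12.4/√188 = 1.16

CI: (86.7 - 1.16, 86.7 + 1.16) = (85.54, 87.86)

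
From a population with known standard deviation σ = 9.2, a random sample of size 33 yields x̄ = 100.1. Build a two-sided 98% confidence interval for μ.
(96.37, 103.83)

z-interval (σ known):
z* = 2.326 for 98% confidence

Margin of error = z* · σ/√n = 2.326 · 9.2/√33 = 3.73

CI: (100.1 - 3.73, 100.1 + 3.73) = (96.37, 103.83)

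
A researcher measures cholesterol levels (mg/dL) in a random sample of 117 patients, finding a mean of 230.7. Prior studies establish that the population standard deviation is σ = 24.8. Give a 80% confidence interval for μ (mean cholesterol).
(227.76, 233.64)

z-interval (σ known):
z* = 1.282 for 80% confidence

Margin of error = z* · σ/√n = 1.282 · 24.8/√117 = 2.94

CI: (230.7 - 2.94, 230.7 + 2.94) = (227.76, 233.64)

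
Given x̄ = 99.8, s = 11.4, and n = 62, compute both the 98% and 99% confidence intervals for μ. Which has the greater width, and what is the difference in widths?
99% CI is wider by 0.78

df = 61
98% CI: t* = 2.389, (96.34, 103.26), width = 2 · t* · s/√n = 6.92
99% CI: t* = 2.659, (95.95, 103.65), width = 2 · t* · s/√n = 7.70

The 99% CI is wider by 7.70 - 6.92 = 0.78.
Higher confidence requires a wider interval.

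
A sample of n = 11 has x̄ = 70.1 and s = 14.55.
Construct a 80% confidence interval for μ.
(64.08, 76.12)

t-interval (σ unknown):
df = n - 1 = 10
t* = 1.372 for 80% confidence

Margin of error = t* · s/√n = 1.372 · 14.55/√11 = 6.02

CI: (64.08, 76.12)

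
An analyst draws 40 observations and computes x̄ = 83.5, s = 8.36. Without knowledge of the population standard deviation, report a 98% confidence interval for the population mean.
(80.29, 86.71)

t-interval (σ unknown):
df = n - 1 = 39
t* = 2.426 for 98% confidence

Margin of error = t* · s/√n = 2.426 · 8.36/√40 = 3.21

CI: (80.29, 86.71)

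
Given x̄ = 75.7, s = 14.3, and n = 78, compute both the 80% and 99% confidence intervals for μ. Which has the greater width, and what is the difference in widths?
99% CI is wider by 4.36

df = 77
80% CI: t* = 1.293, (73.61, 77.79), width = 2 · t* · s/√n = 4.19
99% CI: t* = 2.641, (71.42, 79.98), width = 2 · t* · s/√n = 8.55

The 99% CI is wider by 8.55 - 4.19 = 4.36.
Higher confidence requires a wider interval.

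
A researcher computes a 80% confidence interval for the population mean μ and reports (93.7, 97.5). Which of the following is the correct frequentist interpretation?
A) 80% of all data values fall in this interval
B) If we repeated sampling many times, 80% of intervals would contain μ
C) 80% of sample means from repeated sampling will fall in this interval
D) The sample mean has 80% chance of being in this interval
B

A) Wrong — a CI is about the parameter μ, not individual data values.
B) Correct — this is the frequentist long-run coverage interpretation.
C) Wrong — coverage applies to intervals containing μ, not to future x̄ values.
D) Wrong — x̄ is observed and sits in the interval by construction.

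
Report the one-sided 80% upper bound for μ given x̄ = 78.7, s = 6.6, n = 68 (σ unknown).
μ ≤ 79.38

Upper bound (one-sided):
t* = 0.847 (one-sided for 80%)
Upper bound = x̄ + t* · s/√n = 78.7 + 0.847 · 6.6/√68 = 79.38

We are 80% confident that μ ≤ 79.38.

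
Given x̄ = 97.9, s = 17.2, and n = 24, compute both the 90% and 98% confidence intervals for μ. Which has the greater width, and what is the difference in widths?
98% CI is wider by 5.51

df = 23
90% CI: t* = 1.714, (91.88, 103.92), width = 2 · t* · s/√n = 12.04
98% CI: t* = 2.500, (89.12, 106.68), width = 2 · t* · s/√n = 17.55

The 98% CI is wider by 17.55 - 12.04 = 5.51.
Higher confidence requires a wider interval.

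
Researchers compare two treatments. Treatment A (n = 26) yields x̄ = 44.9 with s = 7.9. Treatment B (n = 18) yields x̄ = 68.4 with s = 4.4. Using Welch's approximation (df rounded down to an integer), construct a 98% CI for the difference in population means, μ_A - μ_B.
(-28.02, -18.98)

Difference: x̄₁ - x̄₂ = -23.50
SE = √(s₁²/n₁ + s₂²/n₂) = √(7.9²/26 + 4.4²/18) = 1.8644
df = 40.47 → 40 (Welch–Satterthwaite, rounded down)
t* = 2.423

CI: -23.50 ± 2.423 · 1.8644 = -23.50 ± 4.52 = (-28.02, -18.98)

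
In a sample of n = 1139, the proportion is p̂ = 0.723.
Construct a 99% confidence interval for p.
(0.689, 0.757)

Proportion CI:
SE = √(p̂(1-p̂)/n) = √(0.723 · 0.277 / 1139) = 0.01326

z* = 2.576
Margin = z* · SE = 2.576 · 0.01326 = 0.0342

CI: 0.723 ± 0.0342 = (0.689, 0.757)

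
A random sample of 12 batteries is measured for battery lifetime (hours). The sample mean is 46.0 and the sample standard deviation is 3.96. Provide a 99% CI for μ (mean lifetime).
(42.45, 49.55)

t-interval (σ unknown):
df = n - 1 = 11
t* = 3.106 for 99% confidence

Margin of error = t* · s/√n = 3.106 · 3.96/√12 = 3.55

CI: (42.45, 49.55)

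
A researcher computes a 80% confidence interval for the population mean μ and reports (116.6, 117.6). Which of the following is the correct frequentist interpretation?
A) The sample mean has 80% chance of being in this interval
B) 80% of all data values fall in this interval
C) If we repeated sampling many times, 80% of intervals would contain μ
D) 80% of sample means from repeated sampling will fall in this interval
C

A) Wrong — x̄ is observed and sits in the interval by construction.
B) Wrong — a CI is about the parameter μ, not individual data values.
C) Correct — this is the frequentist long-run coverage interpretation.
D) Wrong — coverage applies to intervals containing μ, not to future x̄ values.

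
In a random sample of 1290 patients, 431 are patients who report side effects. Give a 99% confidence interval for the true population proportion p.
(0.300, 0.368)

Proportion CI:
p̂ = 431/1290 = 0.33411
SE = √(p̂(1-p̂)/n) = √(0.33411 · 0.66589 / 1290) = 0.01313

z* = 2.576
Margin = z* · SE = 2.576 · 0.01313 = 0.0338

CI: 0.33411 ± 0.0338 = (0.300, 0.368)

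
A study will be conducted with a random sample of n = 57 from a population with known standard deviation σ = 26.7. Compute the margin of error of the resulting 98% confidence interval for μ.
Margin of error = 8.23

Margin of error = z* · σ/√n
= 2.326 · 26.7/√57
= 2.326 · 26.7/7.5498
= 8.23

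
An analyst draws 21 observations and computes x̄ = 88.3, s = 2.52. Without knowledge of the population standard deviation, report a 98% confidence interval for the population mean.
(86.91, 89.69)

t-interval (σ unknown):
df = n - 1 = 20
t* = 2.528 for 98% confidence

Margin of error = t* · s/√n = 2.528 · 2.52/√21 = 1.39

CI: (86.91, 89.69)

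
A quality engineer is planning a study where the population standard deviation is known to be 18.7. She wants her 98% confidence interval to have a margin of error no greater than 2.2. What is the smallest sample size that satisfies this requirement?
n ≥ 391

For margin E ≤ 2.2:
n ≥ (z* · σ / E)²
n ≥ (2.326 · 18.7 / 2.2)²
n ≥ 390.89

Minimum n = 391 (rounding up)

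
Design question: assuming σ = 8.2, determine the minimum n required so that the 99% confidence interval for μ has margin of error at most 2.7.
n ≥ 62

For margin E ≤ 2.7:
n ≥ (z* · σ / E)²
n ≥ (2.576 · 8.2 / 2.7)²
n ≥ 61.21

Minimum n = 62 (rounding up)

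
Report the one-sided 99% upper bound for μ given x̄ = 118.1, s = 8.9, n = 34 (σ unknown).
μ ≤ 121.83

Upper bound (one-sided):
t* = 2.445 (one-sided for 99%)
Upper bound = x̄ + t* · s/√n = 118.1 + 2.445 · 8.9/√34 = 121.83

We are 99% confident that μ ≤ 121.83.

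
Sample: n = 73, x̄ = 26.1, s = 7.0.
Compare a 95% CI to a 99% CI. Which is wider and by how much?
99% CI is wider by 1.07

df = 72
95% CI: t* = 1.993, (24.47, 27.73), width = 2 · t* · s/√n = 3.27
99% CI: t* = 2.646, (23.93, 28.27), width = 2 · t* · s/√n = 4.34

The 99% CI is wider by 4.34 - 3.27 = 1.07.
Higher confidence requires a wider interval.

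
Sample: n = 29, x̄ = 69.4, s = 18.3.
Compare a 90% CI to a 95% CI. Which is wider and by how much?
95% CI is wider by 2.36

df = 28
90% CI: t* = 1.701, (63.62, 75.18), width = 2 · t* · s/√n = 11.56
95% CI: t* = 2.048, (62.44, 76.36), width = 2 · t* · s/√n = 13.92

The 95% CI is wider by 13.92 - 11.56 = 2.36.
Higher confidence requires a wider interval.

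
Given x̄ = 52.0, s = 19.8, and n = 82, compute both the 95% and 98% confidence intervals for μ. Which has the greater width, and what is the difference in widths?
98% CI is wider by 1.68

df = 81
95% CI: t* = 1.990, (47.65, 56.35), width = 2 · t* · s/√n = 8.70
98% CI: t* = 2.373, (46.81, 57.19), width = 2 · t* · s/√n = 10.38

The 98% CI is wider by 10.38 - 8.70 = 1.68.
Higher confidence requires a wider interval.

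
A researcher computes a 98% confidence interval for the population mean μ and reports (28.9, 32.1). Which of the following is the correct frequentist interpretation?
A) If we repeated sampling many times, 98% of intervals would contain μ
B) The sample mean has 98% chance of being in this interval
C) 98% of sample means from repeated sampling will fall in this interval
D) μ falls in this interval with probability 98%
A

A) Correct — this is the frequentist long-run coverage interpretation.
B) Wrong — x̄ is observed and sits in the interval by construction.
C) Wrong — coverage applies to intervals containing μ, not to future x̄ values.
D) Wrong — μ is fixed; the randomness lives in the interval, not in μ.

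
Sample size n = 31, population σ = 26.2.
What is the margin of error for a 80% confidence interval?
Margin of error = 6.03

Margin of error = z* · σ/√n
= 1.282 · 26.2/√31
= 1.282 · 26.2/5.5678
= 6.03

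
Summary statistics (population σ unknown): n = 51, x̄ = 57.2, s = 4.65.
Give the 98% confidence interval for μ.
(55.64, 58.76)

t-interval (σ unknown):
df = n - 1 = 50
t* = 2.403 for 98% confidence

Margin of error = t* · s/√n = 2.403 · 4.65/√51 = 1.56

CI: (55.64, 58.76)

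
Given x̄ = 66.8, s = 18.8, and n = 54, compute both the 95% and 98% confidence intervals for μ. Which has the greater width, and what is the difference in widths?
98% CI is wider by 2.01

df = 53
95% CI: t* = 2.006, (61.67, 71.93), width = 2 · t* · s/√n = 10.26
98% CI: t* = 2.399, (60.66, 72.94), width = 2 · t* · s/√n = 12.27

The 98% CI is wider by 12.27 - 10.26 = 2.01.
Higher confidence requires a wider interval.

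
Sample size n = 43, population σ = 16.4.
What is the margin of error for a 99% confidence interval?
Margin of error = 6.44

Margin of error = z* · σ/√n
= 2.576 · 16.4/√43
= 2.576 · 16.4/6.5574
= 6.44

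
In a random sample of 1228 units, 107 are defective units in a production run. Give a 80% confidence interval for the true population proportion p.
(0.077, 0.097)

Proportion CI:
p̂ = 107/1228 = 0.08713
SE = √(p̂(1-p̂)/n) = √(0.08713 · 0.91287 / 1228) = 0.00805

z* = 1.282
Margin = z* · SE = 1.282 · 0.00805 = 0.0103

CI: 0.08713 ± 0.0103 = (0.077, 0.097)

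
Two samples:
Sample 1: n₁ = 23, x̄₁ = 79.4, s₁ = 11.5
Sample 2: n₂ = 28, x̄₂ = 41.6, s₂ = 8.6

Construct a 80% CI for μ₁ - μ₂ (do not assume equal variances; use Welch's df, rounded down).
(34.02, 41.58)

Difference: x̄₁ - x̄₂ = 37.80
SE = √(s₁²/n₁ + s₂²/n₂) = √(11.5²/23 + 8.6²/28) = 2.8968
df = 39.98 → 39 (Welch–Satterthwaite, rounded down)
t* = 1.304

CI: 37.80 ± 1.304 · 2.8968 = 37.80 ± 3.78 = (34.02, 41.58)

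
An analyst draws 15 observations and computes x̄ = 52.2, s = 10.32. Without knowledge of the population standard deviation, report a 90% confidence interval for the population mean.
(47.51, 56.89)

t-interval (σ unknown):
df = n - 1 = 14
t* = 1.761 for 90% confidence

Margin of error = t* · s/√n = 1.761 · 10.32/√15 = 4.69

CI: (47.51, 56.89)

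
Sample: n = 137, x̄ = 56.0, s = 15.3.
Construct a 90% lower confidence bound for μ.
μ ≥ 54.32

Lower bound (one-sided):
t* = 1.288 (one-sided for 90%)
Lower bound = x̄ - t* · s/√n = 56.0 - 1.288 · 15.3/√137 = 54.32

We are 90% confident that μ ≥ 54.32.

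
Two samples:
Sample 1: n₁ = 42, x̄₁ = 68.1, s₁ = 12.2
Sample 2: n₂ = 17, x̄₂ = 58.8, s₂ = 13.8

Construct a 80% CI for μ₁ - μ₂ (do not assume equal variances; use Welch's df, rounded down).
(4.25, 14.35)

Difference: x̄₁ - x̄₂ = 9.30
SE = √(s₁²/n₁ + s₂²/n₂) = √(12.2²/42 + 13.8²/17) = 3.8401
df = 26.68 → 26 (Welch–Satterthwaite, rounded down)
t* = 1.315

CI: 9.30 ± 1.315 · 3.8401 = 9.30 ± 5.05 = (4.25, 14.35)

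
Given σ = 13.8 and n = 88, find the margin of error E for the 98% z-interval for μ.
Margin of error = 3.42

Margin of error = z* · σ/√n
= 2.326 · 13.8/√88
= 2.326 · 13.8/9.3808
= 3.42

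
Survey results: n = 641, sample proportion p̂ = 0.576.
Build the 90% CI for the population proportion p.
(0.544, 0.608)

Proportion CI:
SE = √(p̂(1-p̂)/n) = √(0.576 · 0.424 / 641) = 0.01952

z* = 1.645
Margin = z* · SE = 1.645 · 0.01952 = 0.0321

CI: 0.576 ± 0.0321 = (0.544, 0.608)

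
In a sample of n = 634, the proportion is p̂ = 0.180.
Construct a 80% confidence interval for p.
(0.160, 0.200)

Proportion CI:
SE = √(p̂(1-p̂)/n) = √(0.180 · 0.820 / 634) = 0.01526

z* = 1.282
Margin = z* · SE = 1.282 · 0.01526 = 0.0196

CI: 0.180 ± 0.0196 = (0.160, 0.200)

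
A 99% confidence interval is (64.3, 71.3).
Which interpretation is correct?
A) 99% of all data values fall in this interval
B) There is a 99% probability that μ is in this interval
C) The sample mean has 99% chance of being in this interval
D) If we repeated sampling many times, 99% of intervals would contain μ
D

A) Wrong — a CI is about the parameter μ, not individual data values.
B) Wrong — μ is fixed; the randomness lives in the interval, not in μ.
C) Wrong — x̄ is observed and sits in the interval by construction.
D) Correct — this is the frequentist long-run coverage interpretation.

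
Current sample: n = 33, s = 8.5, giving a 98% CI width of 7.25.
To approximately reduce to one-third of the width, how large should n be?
n ≈ 297

CI width ∝ 1/√n
To reduce width by factor 3, need √n to grow by 3 → need 3² = 9 times as many samples.

Current: n = 33, width = 7.25
New: n = 297, width ≈ 2.31

Width reduced by factor of 7.25/2.31 = 3.14.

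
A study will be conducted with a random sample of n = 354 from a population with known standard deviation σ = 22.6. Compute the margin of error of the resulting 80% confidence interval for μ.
Margin of error = 1.54

Margin of error = z* · σ/√n
= 1.282 · 22.6/√354
= 1.282 · 22.6/18.8149
= 1.54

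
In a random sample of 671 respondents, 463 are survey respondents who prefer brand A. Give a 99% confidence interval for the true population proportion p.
(0.644, 0.736)

Proportion CI:
p̂ = 463/671 = 0.69001
SE = √(p̂(1-p̂)/n) = √(0.69001 · 0.30999 / 671) = 0.01785

z* = 2.576
Margin = z* · SE = 2.576 · 0.01785 = 0.0460

CI: 0.69001 ± 0.0460 = (0.644, 0.736)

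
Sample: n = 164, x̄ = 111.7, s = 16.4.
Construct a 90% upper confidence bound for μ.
μ ≤ 113.35

Upper bound (one-sided):
t* = 1.287 (one-sided for 90%)
Upper bound = x̄ + t* · s/√n = 111.7 + 1.287 · 16.4/√164 = 113.35

We are 90% confident that μ ≤ 113.35.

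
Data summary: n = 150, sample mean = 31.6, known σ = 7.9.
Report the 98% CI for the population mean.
(30.10, 33.10)

z-interval (σ known):
z* = 2.326 for 98% confidence

Margin of error = z* · σ/√n = 2.326 · 7.9/√150 = 1.50

CI: (31.6 - 1.50, 31.6 + 1.50) = (30.10, 33.10)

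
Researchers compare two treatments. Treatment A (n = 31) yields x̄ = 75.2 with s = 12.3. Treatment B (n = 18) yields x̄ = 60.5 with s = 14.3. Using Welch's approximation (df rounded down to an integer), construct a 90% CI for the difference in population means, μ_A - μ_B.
(7.87, 21.53)

Difference: x̄₁ - x̄₂ = 14.70
SE = √(s₁²/n₁ + s₂²/n₂) = √(12.3²/31 + 14.3²/18) = 4.0300
df = 31.45 → 31 (Welch–Satterthwaite, rounded down)
t* = 1.696

CI: 14.70 ± 1.696 · 4.0300 = 14.70 ± 6.83 = (7.87, 21.53)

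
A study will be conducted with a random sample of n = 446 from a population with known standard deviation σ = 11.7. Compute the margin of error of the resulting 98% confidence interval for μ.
Margin of error = 1.29

Margin of error = z* · σ/√n
= 2.326 · 11.7/√446
= 2.326 · 11.7/21.1187
= 1.29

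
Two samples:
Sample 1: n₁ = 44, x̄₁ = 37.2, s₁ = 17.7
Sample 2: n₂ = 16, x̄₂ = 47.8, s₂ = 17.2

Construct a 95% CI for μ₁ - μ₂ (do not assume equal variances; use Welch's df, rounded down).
(-20.98, -0.22)

Difference: x̄₁ - x̄₂ = -10.60
SE = √(s₁²/n₁ + s₂²/n₂) = √(17.7²/44 + 17.2²/16) = 5.0607
df = 27.36 → 27 (Welch–Satterthwaite, rounded down)
t* = 2.052

CI: -10.60 ± 2.052 · 5.0607 = -10.60 ± 10.38 = (-20.98, -0.22)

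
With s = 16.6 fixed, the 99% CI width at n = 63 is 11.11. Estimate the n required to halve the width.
n ≈ 252

CI width ∝ 1/√n
To reduce width by factor 2, need √n to grow by 2 → need 2² = 4 times as many samples.

Current: n = 63, width = 11.11
New: n = 252, width ≈ 5.43

Width reduced by factor of 11.11/5.43 = 2.05.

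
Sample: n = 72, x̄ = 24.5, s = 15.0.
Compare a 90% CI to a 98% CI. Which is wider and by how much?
98% CI is wider by 2.52

df = 71
90% CI: t* = 1.667, (21.55, 27.45), width = 2 · t* · s/√n = 5.89
98% CI: t* = 2.380, (20.29, 28.71), width = 2 · t* · s/√n = 8.41

The 98% CI is wider by 8.41 - 5.89 = 2.52.
Higher confidence requires a wider interval.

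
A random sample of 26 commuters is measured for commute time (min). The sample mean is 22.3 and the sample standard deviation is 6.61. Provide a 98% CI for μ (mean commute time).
(19.08, 25.52)

t-interval (σ unknown):
df = n - 1 = 25
t* = 2.485 for 98% confidence

Margin of error = t* · s/√n = 2.485 · 6.61/√26 = 3.22

CI: (19.08, 25.52)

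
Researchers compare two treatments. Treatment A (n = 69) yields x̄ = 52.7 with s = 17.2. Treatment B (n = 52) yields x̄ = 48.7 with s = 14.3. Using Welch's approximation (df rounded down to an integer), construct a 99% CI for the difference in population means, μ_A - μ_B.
(-3.51, 11.51)

Difference: x̄₁ - x̄₂ = 4.00
SE = √(s₁²/n₁ + s₂²/n₂) = √(17.2²/69 + 14.3²/52) = 2.8671
df = 117.81 → 117 (Welch–Satterthwaite, rounded down)
t* = 2.619

CI: 4.00 ± 2.619 · 2.8671 = 4.00 ± 7.51 = (-3.51, 11.51)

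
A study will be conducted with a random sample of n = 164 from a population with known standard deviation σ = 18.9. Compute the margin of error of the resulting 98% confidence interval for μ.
Margin of error = 3.43

Margin of error = z* · σ/√n
= 2.326 · 18.9/√164
= 2.326 · 18.9/12.8062
= 3.43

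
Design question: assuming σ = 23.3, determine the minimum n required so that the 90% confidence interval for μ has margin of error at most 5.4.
n ≥ 51

For margin E ≤ 5.4:
n ≥ (z* · σ / E)²
n ≥ (1.645 · 23.3 / 5.4)²
n ≥ 50.38

Minimum n = 51 (rounding up)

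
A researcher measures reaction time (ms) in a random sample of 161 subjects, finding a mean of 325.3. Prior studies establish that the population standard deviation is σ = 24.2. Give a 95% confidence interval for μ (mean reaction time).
(321.56, 329.04)

z-interval (σ known):
z* = 1.960 for 95% confidence

Margin of error = z* · σ/√n = 1.960 · 24.2/√161 = 3.74

CI: (325.3 - 3.74, 325.3 + 3.74) = (321.56, 329.04)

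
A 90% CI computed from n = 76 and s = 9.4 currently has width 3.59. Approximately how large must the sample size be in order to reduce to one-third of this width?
n ≈ 684

CI width ∝ 1/√n
To reduce width by factor 3, need √n to grow by 3 → need 3² = 9 times as many samples.

Current: n = 76, width = 3.59
New: n = 684, width ≈ 1.18

Width reduced by factor of 3.59/1.18 = 3.04.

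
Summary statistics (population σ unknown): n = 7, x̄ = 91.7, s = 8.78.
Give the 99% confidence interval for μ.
(79.40, 104.00)

t-interval (σ unknown):
df = n - 1 = 6
t* = 3.707 for 99% confidence

Margin of error = t* · s/√n = 3.707 · 8.78/√7 = 12.30

CI: (79.40, 104.00)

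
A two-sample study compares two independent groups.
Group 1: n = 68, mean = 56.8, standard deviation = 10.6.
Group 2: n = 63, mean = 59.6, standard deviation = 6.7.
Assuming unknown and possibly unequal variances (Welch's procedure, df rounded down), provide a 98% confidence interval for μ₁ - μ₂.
(-6.43, 0.83)

Difference: x̄₁ - x̄₂ = -2.80
SE = √(s₁²/n₁ + s₂²/n₂) = √(10.6²/68 + 6.7²/63) = 1.5378
df = 114.28 → 114 (Welch–Satterthwaite, rounded down)
t* = 2.360

CI: -2.80 ± 2.360 · 1.5378 = -2.80 ± 3.63 = (-6.43, 0.83)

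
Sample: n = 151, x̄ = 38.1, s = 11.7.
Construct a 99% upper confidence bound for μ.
μ ≤ 40.34

Upper bound (one-sided):
t* = 2.351 (one-sided for 99%)
Upper bound = x̄ + t* · s/√n = 38.1 + 2.351 · 11.7/√151 = 40.34

We are 99% confident that μ ≤ 40.34.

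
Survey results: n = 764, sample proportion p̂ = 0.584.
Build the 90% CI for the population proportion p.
(0.555, 0.613)

Proportion CI:
SE = √(p̂(1-p̂)/n) = √(0.584 · 0.416 / 764) = 0.01783

z* = 1.645
Margin = z* · SE = 1.645 · 0.01783 = 0.0293

CI: 0.584 ± 0.0293 = (0.555, 0.613)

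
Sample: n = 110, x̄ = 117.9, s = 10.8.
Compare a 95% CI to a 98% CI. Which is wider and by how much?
98% CI is wider by 0.78

df = 109
95% CI: t* = 1.982, (115.86, 119.94), width = 2 · t* · s/√n = 4.08
98% CI: t* = 2.361, (115.47, 120.33), width = 2 · t* · s/√n = 4.86

The 98% CI is wider by 4.86 - 4.08 = 0.78.
Higher confidence requires a wider interval.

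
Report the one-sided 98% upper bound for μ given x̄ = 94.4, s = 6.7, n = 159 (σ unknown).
μ ≤ 95.50

Upper bound (one-sided):
t* = 2.071 (one-sided for 98%)
Upper bound = x̄ + t* · s/√n = 94.4 + 2.071 · 6.7/√159 = 95.50

We are 98% confident that μ ≤ 95.50.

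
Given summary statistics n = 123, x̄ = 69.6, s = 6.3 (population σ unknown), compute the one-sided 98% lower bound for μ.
μ ≥ 68.42

Lower bound (one-sided):
t* = 2.076 (one-sided for 98%)
Lower bound = x̄ - t* · s/√n = 69.6 - 2.076 · 6.3/√123 = 68.42

We are 98% confident that μ ≥ 68.42.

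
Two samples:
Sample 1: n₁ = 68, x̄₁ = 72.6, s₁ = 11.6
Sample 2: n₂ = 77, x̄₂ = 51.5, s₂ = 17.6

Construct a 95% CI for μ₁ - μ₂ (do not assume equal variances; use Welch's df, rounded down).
(16.25, 25.95)

Difference: x̄₁ - x̄₂ = 21.10
SE = √(s₁²/n₁ + s₂²/n₂) = √(11.6²/68 + 17.6²/77) = 2.4498
df = 132.73 → 132 (Welch–Satterthwaite, rounded down)
t* = 1.978

CI: 21.10 ± 1.978 · 2.4498 = 21.10 ± 4.85 = (16.25, 25.95)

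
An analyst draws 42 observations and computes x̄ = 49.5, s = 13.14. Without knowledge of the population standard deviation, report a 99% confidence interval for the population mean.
(44.02, 54.98)

t-interval (σ unknown):
df = n - 1 = 41
t* = 2.701 for 99% confidence

Margin of error = t* · s/√n = 2.701 · 13.14/√42 = 5.48

CI: (44.02, 54.98)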